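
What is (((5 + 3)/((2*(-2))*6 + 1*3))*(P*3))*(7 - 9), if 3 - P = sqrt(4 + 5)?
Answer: 0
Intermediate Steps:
P = 0 (P = 3 - sqrt(4 + 5) = 3 - sqrt(9) = 3 - 1*3 = 3 - 3 = 0)
(((5 + 3)/((2*(-2))*6 + 1*3))*(P*3))*(7 - 9) = (((5 + 3)/((2*(-2))*6 + 1*3))*(0*3))*(7 - 9) = ((8/(-4*6 + 3))*0)*(-2) = ((8/(-24 + 3))*0)*(-2) = ((8/(-21))*0)*(-2) = ((8*(-1/21))*0)*(-2) = -8/21*0*(-2) = 0*(-2) = 0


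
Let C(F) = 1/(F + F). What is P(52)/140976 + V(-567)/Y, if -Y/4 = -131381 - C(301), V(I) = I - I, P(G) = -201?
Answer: -67/46992 ≈ -0.0014258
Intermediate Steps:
C(F) = 1/(2*F)
V(I) = 0
Y = 158182726/301 (Y = -4*(-131381 - 1/(2*301)) = -4*(-131381 - 1*1/602) = -4*(-131381 - 1/602) = -4*(-79091363/602) = 158182726/301 ≈ 5.2552e+5)
P(52)/140976 + V(-567)/Y = -201/140976 + 0/(158182726/301) = -201*1/140976 + 0*(301/158182726) = -67/46992 + 0 = -67/46992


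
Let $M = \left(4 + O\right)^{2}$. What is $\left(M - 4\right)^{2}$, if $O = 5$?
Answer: $5929$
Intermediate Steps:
$M = 81$ ($M = \left(4 + 5\right)^{2} = 9^{2} = 81$)
$\left(M - 4\right)^{2} = \left(81 - 4\right)^{2} = 77^{2} = 5929$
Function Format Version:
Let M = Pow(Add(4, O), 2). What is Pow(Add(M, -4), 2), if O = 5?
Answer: 5929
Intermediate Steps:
M = 81 (M = Pow(Add(4, 5), 2) = Pow(9, 2) = 81)
Pow(Add(M, -4), 2) = Pow(Add(81, -4), 2) = Pow(77, 2) = 5929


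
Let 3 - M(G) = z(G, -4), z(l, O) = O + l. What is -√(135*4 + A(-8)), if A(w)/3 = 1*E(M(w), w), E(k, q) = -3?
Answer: -3*√59 ≈ -23.043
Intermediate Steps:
M(G) = 7 - G (M(G) = 3 - (-4 + G) = 3 + (4 - G) = 7 - G)
A(w) = -9 (A(w) = 3*(1*(-3)) = 3*(-3) = -9)
-√(135*4 + A(-8)) = -√(135*4 - 9) = -√(540 - 9) = -√531 = -3*√59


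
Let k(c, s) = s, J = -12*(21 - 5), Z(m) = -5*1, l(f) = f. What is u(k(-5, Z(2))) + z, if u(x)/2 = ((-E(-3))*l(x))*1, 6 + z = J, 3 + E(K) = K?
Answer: -258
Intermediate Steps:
Z(m) = -5
J = -192 (J = -12*16 = -192)
E(K) = -3 + K
z = -198 (z = -6 - 192 = -198)
u(x) = 12*x (u(x) = 2*(((-(-3 - 3))*x)*1) = 2*(((-1*(-6))*x)*1) = 2*((6*x)*1) = 2*(6*x) = 12*x)
u(k(-5, Z(2))) + z = 12*(-5) - 198 = -60 - 198 = -258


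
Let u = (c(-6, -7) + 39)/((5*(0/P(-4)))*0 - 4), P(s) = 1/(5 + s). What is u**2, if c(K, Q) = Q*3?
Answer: 81/4 ≈ 20.250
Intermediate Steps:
c(K, Q) = 3*Q
u = -9/2 (u = (3*(-7) + 39)/((5*(0/(1/(5 - 4))))*0 - 4) = (-21 + 39)/((5*(0/(1/1)))*0 - 4) = 18/((5*(0/1))*0 - 4) = 18/((5*(0*1))*0 - 4) = 18/((5*0)*0 - 4) = 18/(0*0 - 4) = 18/(0 - 4) = 18/(-4) = 18*(-1/4) = -9/2 ≈ -4.5000)
u**2 = (-9/2)**2 = 81/4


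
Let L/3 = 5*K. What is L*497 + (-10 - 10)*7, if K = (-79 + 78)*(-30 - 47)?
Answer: 573895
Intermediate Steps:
K = 77 (K = -1*(-77) = 77)
L = 1155 (L = 3*(5*77) = 3*385 = 1155)
L*497 + (-10 - 10)*7 = 1155*497 + (-10 - 10)*7 = 574035 - 20*7 = 574035 - 140 = 573895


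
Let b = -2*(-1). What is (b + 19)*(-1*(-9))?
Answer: 189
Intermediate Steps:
b = 2
(b + 19)*(-1*(-9)) = (2 + 19)*(-1*(-9)) = 21*9 = 189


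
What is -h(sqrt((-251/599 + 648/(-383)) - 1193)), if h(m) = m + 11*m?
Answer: -12*I*sqrt(62901269959422)/229417 ≈ -414.84*I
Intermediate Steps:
h(m) = 12*m
-h(sqrt((-251/599 + 648/(-383)) - 1193)) = -12*sqrt((-251/599 + 648/(-383)) - 1193) = -12*sqrt((-251*1/599 + 648*(-1/383)) - 1193) = -12*sqrt((-251/599 - 648/383) - 1193) = -12*sqrt(-484285/229417 - 1193) = -12*sqrt(-274178766/229417) = -12*I*sqrt(62901269959422)/229417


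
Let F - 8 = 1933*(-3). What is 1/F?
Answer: -1/5791 ≈ -0.00017268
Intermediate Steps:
F = -5791 (F = 8 + 1933*(-3) = 8 - 5799 = -5791)
1/F = 1/(-5791) = -1/5791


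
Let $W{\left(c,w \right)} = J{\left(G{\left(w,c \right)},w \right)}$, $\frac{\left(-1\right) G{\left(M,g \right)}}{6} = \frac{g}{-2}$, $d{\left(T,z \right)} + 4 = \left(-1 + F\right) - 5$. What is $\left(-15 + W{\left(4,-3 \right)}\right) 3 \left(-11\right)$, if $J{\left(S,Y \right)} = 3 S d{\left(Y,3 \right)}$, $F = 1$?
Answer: $11187$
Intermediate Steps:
$d{\left(T,z \right)} = -9$ ($d{\left(T,z \right)} = -4 + \left(\left(-1 + 1\right) - 5\right) = -4 + \left(0 - 5\right) = -4 - 5 = -9$)
$G{\left(M,g \right)} = 3 g$ ($G{\left(M,g \right)} = - 6 \frac{g}{-2} = - 6 g \left(- \frac{1}{2}\right) = - 6 \left(- \frac{g}{2}\right) = 3 g$)
$J{\left(S,Y \right)} = - 27 S$ ($J{\left(S,Y \right)} = 3 S \left(-9\right) = - 27 S$)
$W{\left(c,w \right)} = - 81 c$ ($W{\left(c,w \right)} = - 27 \cdot 3 c = - 81 c$)
$\left(-15 + W{\left(4,-3 \right)}\right) 3 \left(-11\right) = \left(-15 - 324\right) 3 \left(-11\right) = \left(-339\right) 3 \left(-11\right) = \left(-1017\right) \left(-11\right) = 11187$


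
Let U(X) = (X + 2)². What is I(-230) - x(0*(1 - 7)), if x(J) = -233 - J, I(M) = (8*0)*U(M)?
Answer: 233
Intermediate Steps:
U(X) = (2 + X)²
I(M) = 0 (I(M) = (8*0)*(2 + M)² = 0*(2 + M)² = 0)
I(-230) - x(0*(1 - 7)) = 0 - (-233 - 0*(1 - 7)) = 0 - (-233 - 0*(-6)) = 0 - (-233 - 1*0) = 0 - (-233 + 0) = 0 - 1*(-233) = 0 + 233 = 233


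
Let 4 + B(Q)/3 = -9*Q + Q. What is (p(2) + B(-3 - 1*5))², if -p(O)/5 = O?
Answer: 28900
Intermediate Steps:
p(O) = -5*O
B(Q) = -12 - 24*Q (B(Q) = -12 + 3*(-9*Q + Q) = -12 + 3*(-8*Q) = -12 - 24*Q)
(p(2) + B(-3 - 1*5))² = (-5*2 + (-12 - 24*(-3 - 1*5)))² = (-10 + (-12 - 24*(-3 - 5)))² = (-10 + (-12 - 24*(-8)))² = (-10 + (-12 + 192))² = (-10 + 180)² = 170² = 28900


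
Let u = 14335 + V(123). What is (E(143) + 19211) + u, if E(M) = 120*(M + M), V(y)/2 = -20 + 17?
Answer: 67860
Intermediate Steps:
V(y) = -6 (V(y) = 2*(-20 + 17) = 2*(-3) = -6)
E(M) = 240*M (E(M) = 120*(2*M) = 240*M)
u = 14329 (u = 14335 - 6 = 14329)
(E(143) + 19211) + u = (240*143 + 19211) + 14329 = (34320 + 19211) + 14329 = 53531 + 14329 = 67860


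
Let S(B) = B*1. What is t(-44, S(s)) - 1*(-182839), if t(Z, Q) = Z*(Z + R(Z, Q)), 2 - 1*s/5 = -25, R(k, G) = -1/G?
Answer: 24944669/135 ≈ 1.8478e+5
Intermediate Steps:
s = 135 (s = 10 - 5*(-25) = 10 + 125 = 135)
S(B) = B
t(Z, Q) = Z*(Z - 1/Q)
t(-44, S(s)) - 1*(-182839) = ((-44)² - 1*(-44)/135) - 1*(-182839) = (1936 - 1*(-44)*1/135) + 182839 = (1936 + 44/135) + 182839 = 261404/135 + 182839 = 24944669/135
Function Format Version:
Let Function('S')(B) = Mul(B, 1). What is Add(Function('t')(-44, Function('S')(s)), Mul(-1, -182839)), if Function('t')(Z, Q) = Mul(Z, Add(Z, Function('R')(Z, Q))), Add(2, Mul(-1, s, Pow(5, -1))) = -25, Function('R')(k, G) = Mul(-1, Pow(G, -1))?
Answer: Rational(24944669, 135) ≈ 1.8478e+5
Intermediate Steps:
s = 135 (s = Add(10, Mul(-5, -25)) = Add(10, 125) = 135)
Function('S')(B) = B
Function('t')(Z, Q) = Mul(Z, Add(Z, Mul(-1, Pow(Q, -1))))
Add(Function('t')(-44, Function('S')(s)), Mul(-1, -182839)) = Add(Add(Pow(-44, 2), Mul(-1, -44, Pow(135, -1))), Mul(-1, -182839)) = Add(Add(1936, Mul(-1, -44, Rational(1, 135))), 182839) = Add(Add(1936, Rational(44, 135)), 182839) = Add(Rational(261404, 135), 182839) = Rational(24944669, 135)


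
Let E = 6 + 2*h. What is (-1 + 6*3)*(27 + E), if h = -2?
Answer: 493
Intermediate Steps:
E = 2 (E = 6 + 2*(-2) = 6 - 4 = 2)
(-1 + 6*3)*(27 + E) = (-1 + 6*3)*(27 + 2) = (-1 + 18)*29 = 17*29 = 493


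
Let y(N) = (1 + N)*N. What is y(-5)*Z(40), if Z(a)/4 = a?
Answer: 3200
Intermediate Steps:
Z(a) = 4*a
y(N) = N*(1 + N)
y(-5)*Z(40) = (-5*(1 - 5))*(4*40) = -5*(-4)*160 = 20*160 = 3200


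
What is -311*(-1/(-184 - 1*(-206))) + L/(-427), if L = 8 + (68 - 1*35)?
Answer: 131895/9394 ≈ 14.040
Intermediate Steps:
L = 41 (L = 8 + (68 - 35) = 8 + 33 = 41)
-311*(-1/(-184 - 1*(-206))) + L/(-427) = -311*(-1/(-184 - 1*(-206))) + 41/(-427) = -311*(-1/(-184 + 206)) + 41*(-1/427) = -311/((-1*22)) - 41/427 = -311/(-22) - 41/427 = -311*(-1/22) - 41/427 = 311/22 - 41/427 = 131895/9394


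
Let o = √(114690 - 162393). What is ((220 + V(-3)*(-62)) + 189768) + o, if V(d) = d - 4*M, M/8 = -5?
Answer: 180254 + I*√47703 ≈ 1.8025e+5 + 218.41*I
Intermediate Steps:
M = -40 (M = 8*(-5) = -40)
V(d) = 160 + d (V(d) = d - 4*(-40) = d + 160 = 160 + d)
o = I*√47703 (o = √(-47703) = I*√47703 ≈ 218.41*I)
((220 + V(-3)*(-62)) + 189768) + o = ((220 + (160 - 3)*(-62)) + 189768) + I*√47703 = ((220 + 157*(-62)) + 189768) + I*√47703 = ((220 - 9734) + 189768) + I*√47703 = (-9514 + 189768) + I*√47703 = 180254 + I*√47703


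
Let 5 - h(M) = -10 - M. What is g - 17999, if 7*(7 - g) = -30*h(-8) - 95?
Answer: -125639/7 ≈ -17948.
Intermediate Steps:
h(M) = 15 + M (h(M) = 5 - (-10 - M) = 5 + (10 + M) = 15 + M)
g = 354/7 (g = 7 - (-30*(15 - 8) - 95)/7 = 7 - (-30*7 - 95)/7 = 7 - (-210 - 95)/7 = 7 - ⅐*(-305) = 7 + 305/7 = 354/7 ≈ 50.571)
g - 17999 = 354/7 - 17999 = -125639/7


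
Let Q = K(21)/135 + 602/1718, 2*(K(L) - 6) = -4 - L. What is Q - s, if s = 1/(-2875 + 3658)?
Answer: 224933/747330 ≈ 0.30098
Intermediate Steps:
K(L) = 4 - L/2 (K(L) = 6 + (-4 - L)/2 = 6 + (-2 - L/2) = 4 - L/2)
Q = 70103/231930 (Q = (4 - 1/2*21)/135 + 602/1718 = (4 - 21/2)*(1/135) + 602*(1/1718) = -13/2*1/135 + 301/859 = -13/270 + 301/859 = 70103/231930 ≈ 0.30226)
s = 1/783 ≈ 0.0012771
Q - s = 70103/231930 - 1*1/783 = 70103/231930 - 1/783 = 224933/747330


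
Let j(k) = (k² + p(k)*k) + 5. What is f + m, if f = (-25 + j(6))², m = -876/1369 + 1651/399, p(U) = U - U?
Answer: 141745831/546231 ≈ 259.50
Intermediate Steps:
p(U) = 0
m = 1910695/546231 (m = -876*1/1369 + 1651*(1/399) = -876/1369 + 1651/399 = 1910695/546231 ≈ 3.4980)
j(k) = 5 + k² (j(k) = (k² + 0*k) + 5 = (k² + 0) + 5 = k² + 5 = 5 + k²)
f = 256 (f = (-25 + (5 + 6²))² = (-25 + (5 + 36))² = (-25 + 41)² = 16² = 256)
f + m = 256 + 1910695/546231 = 141745831/546231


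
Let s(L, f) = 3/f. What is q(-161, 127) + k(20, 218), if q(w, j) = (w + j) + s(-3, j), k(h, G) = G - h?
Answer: 20831/127 ≈ 164.02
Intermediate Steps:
q(w, j) = j + w + 3/j (q(w, j) = (w + j) + 3/j = (j + w) + 3/j = j + w + 3/j)
q(-161, 127) + k(20, 218) = (127 - 161 + 3/127) + (218 - 1*20) = (127 - 161 + 3*(1/127)) + (218 - 20) = (127 - 161 + 3/127) + 198 = -4315/127 + 198 = 20831/127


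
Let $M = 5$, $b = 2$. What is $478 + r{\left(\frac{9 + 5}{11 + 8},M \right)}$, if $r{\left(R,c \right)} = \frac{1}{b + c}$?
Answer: $\frac{3347}{7} \approx 478.14$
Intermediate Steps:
$r{\left(R,c \right)} = \frac{1}{2 + c}$
$478 + r{\left(\frac{9 + 5}{11 + 8},M \right)} = 478 + \frac{1}{2 + 5} = 478 + \frac{1}{7} = \frac{3347}{7}$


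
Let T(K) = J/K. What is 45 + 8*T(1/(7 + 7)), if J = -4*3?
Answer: -1299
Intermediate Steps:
J = -12
T(K) = -12/K
45 + 8*T(1/(7 + 7)) = 45 + 8*(-12/(1/(7 + 7))) = 45 + 8*(-12/(1/14)) = 45 + 8*(-12/1/14) = 45 + 8*(-12*14) = 45 + 8*(-168) = 45 - 1344 = -1299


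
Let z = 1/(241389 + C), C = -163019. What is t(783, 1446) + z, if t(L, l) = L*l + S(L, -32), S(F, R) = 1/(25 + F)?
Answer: 35847697602229/31661480 ≈ 1.1322e+6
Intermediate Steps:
t(L, l) = 1/(25 + L) + L*l (t(L, l) = L*l + 1/(25 + L) = 1/(25 + L) + L*l)
z = 1/78370 (z = 1/(241389 - 163019) = 1/78370 ≈ 1.2760e-5)
t(783, 1446) + z = (1 + 783*1446*(25 + 783))/(25 + 783) + 1/78370 = (1 + 783*1446*808)/808 + 1/78370 = (1 + 914832144)/808 + 1/78370 = (1/808)*914832145 + 1/78370 = 914832145/808 + 1/78370 = 35847697602229/31661480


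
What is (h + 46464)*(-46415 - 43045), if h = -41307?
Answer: -461345220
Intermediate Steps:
(h + 46464)*(-46415 - 43045) = (-41307 + 46464)*(-46415 - 43045) = 5157*(-89460) = -461345220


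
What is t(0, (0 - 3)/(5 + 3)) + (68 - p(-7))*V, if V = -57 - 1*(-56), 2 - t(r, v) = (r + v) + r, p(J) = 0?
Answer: -525/8 ≈ -65.625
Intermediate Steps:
t(r, v) = 2 - v - 2*r (t(r, v) = 2 - ((r + v) + r) = 2 - (v + 2*r) = 2 + (-v - 2*r) = 2 - v - 2*r)
V = -1 (V = -57 + 56 = -1)
t(0, (0 - 3)/(5 + 3)) + (68 - p(-7))*V = (2 - (0 - 3)/(5 + 3) - 2*0) + (68 - 1*0)*(-1) = (2 - (-3)/8 + 0) + (68 + 0)*(-1) = (2 - (-3)/8 + 0) + 68*(-1) = (2 - 1*(-3/8) + 0) - 68 = (2 + 3/8 + 0) - 68 = 19/8 - 68 = -525/8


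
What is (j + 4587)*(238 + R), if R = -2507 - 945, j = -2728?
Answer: -5974826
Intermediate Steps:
R = -3452
(j + 4587)*(238 + R) = (-2728 + 4587)*(238 - 3452) = 1859*(-3214) = -5974826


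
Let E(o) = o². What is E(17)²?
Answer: 83521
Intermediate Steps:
E(17)² = (17²)² = 289² = 83521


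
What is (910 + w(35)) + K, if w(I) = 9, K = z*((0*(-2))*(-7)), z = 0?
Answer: 919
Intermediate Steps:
K = 0 (K = 0*((0*(-2))*(-7)) = 0*(0*(-7)) = 0*0 = 0)
(910 + w(35)) + K = (910 + 9) + 0 = 919 + 0 = 919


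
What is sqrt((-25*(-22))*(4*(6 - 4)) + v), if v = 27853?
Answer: sqrt(32253) ≈ 179.59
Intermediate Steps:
sqrt((-25*(-22))*(4*(6 - 4)) + v) = sqrt((-25*(-22))*(4*(6 - 4)) + 27853) = sqrt(550*(4*2) + 27853) = sqrt(550*8 + 27853) = sqrt(4400 + 27853) = sqrt(32253)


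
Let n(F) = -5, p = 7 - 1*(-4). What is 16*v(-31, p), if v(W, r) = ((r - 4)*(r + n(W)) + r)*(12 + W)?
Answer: -16112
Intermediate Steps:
p = 11 (p = 7 + 4 = 11)
v(W, r) = (12 + W)*(r + (-5 + r)*(-4 + r)) (v(W, r) = ((r - 4)*(r - 5) + r)*(12 + W) = ((-4 + r)*(-5 + r) + r)*(12 + W) = ((-5 + r)*(-4 + r) + r)*(12 + W) = (r + (-5 + r)*(-4 + r))*(12 + W) = (12 + W)*(r + (-5 + r)*(-4 + r)))
16*v(-31, p) = 16*(240 - 96*11 + 12*11² + 20*(-31) - 31*11² - 8*(-31)*11) = 16*(240 - 1056 + 12*121 - 620 - 31*121 + 2728) = 16*(240 - 1056 + 1452 - 620 - 3751 + 2728) = 16*(-1007) = -16112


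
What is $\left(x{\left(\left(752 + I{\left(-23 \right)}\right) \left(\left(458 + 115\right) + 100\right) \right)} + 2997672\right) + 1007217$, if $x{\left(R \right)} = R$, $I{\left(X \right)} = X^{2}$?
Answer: $4867002$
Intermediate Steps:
$\left(x{\left(\left(752 + I{\left(-23 \right)}\right) \left(\left(458 + 115\right) + 100\right) \right)} + 2997672\right) + 1007217 = \left(\left(752 + \left(-23\right)^{2}\right) \left(\left(458 + 115\right) + 100\right) + 2997672\right) + 1007217 = \left(\left(752 + 529\right) \left(573 + 100\right) + 2997672\right) + 1007217 = \left(1281 \cdot 673 + 2997672\right) + 1007217 = \left(862113 + 2997672\right) + 1007217 = 3859785 + 1007217 = 4867002$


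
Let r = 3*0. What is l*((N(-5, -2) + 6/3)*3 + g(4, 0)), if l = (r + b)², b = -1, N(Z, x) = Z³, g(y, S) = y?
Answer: -365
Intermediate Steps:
r = 0
l = 1 (l = (0 - 1)² = (-1)² = 1)
l*((N(-5, -2) + 6/3)*3 + g(4, 0)) = 1*(((-5)³ + 6/3)*3 + 4) = 1*((-125 + 6*(⅓))*3 + 4) = 1*((-125 + 2)*3 + 4) = 1*(-123*3 + 4) = 1*(-369 + 4) = 1*(-365) = -365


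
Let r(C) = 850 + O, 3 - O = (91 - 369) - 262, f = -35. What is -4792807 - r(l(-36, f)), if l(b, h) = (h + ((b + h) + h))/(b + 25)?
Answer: -4794200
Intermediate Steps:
O = 543 (O = 3 - ((91 - 369) - 262) = 3 - (-278 - 262) = 3 - 1*(-540) = 3 + 540 = 543)
l(b, h) = (b + 3*h)/(25 + b) (l(b, h) = (h + (b + 2*h))/(25 + b) = (b + 3*h)/(25 + b))
r(C) = 1393 (r(C) = 850 + 543 = 1393)
-4792807 - r(l(-36, f)) = -4792807 - 1*1393 = -4792807 - 1393 = -4794200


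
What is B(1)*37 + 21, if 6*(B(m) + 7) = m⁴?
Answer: -1391/6 ≈ -231.83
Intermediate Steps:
B(m) = -7 + m⁴/6
B(1)*37 + 21 = (-7 + (⅙)*1⁴)*37 + 21 = (-7 + (⅙)*1)*37 + 21 = (-7 + ⅙)*37 + 21 = -41/6*37 + 21 = -1517/6 + 21 = -1391/6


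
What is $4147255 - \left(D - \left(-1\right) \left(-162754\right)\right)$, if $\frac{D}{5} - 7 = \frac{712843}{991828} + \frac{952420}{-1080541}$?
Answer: $\frac{659863805298323691}{153101545564} \approx 4.31 \cdot 10^{6}$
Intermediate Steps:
$D = \frac{5233996426385}{153101545564}$ ($D = 35 + 5 \left(\frac{712843}{991828} + \frac{952420}{-1080541}\right) = 35 + 5 \left(712843 \cdot \frac{1}{991828} + 952420 \left(- \frac{1}{1080541}\right)\right) = 35 + 5 \left(\frac{712843}{991828} - \frac{136060}{154363}\right) = 35 + 5 \left(- \frac{24911533671}{153101545564}\right) = 35 - \frac{124557668355}{153101545564} = \frac{5233996426385}{153101545564} \approx 34.186$)
$4147255 - \left(D - \left(-1\right) \left(-162754\right)\right) = 4147255 - \left(\frac{5233996426385}{153101545564} - \left(-1\right) \left(-162754\right)\right) = 4147255 - \left(\frac{5233996426385}{153101545564} - 162754\right) = 4147255 - - \frac{24912654950296871}{153101545564} = 4147255 + \frac{24912654950296871}{153101545564} = \frac{659863805298323691}{153101545564}$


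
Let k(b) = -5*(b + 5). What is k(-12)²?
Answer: 1225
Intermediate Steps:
k(b) = -25 - 5*b (k(b) = -5*(5 + b) = -25 - 5*b)
k(-12)² = (-25 - 5*(-12))² = (-25 + 60)² = 35² = 1225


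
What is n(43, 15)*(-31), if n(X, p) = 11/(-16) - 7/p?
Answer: 8587/240 ≈ 35.779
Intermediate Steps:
n(X, p) = -11/16 - 7/p (n(X, p) = 11*(-1/16) - 7/p = -11/16 - 7/p)
n(43, 15)*(-31) = (-11/16 - 7/15)*(-31) = -277/240*(-31) = 8587/240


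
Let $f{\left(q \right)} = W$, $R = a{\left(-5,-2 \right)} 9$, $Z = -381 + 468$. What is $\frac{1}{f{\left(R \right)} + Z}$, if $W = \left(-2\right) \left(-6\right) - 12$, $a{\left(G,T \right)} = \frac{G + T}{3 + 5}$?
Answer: $\frac{1}{87} \approx 0.011494$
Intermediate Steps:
$a{\left(G,T \right)} = \frac{G}{8} + \frac{T}{8}$ ($a{\left(G,T \right)} = \frac{G + T}{8} = \left(G + T\right) \frac{1}{8} = \frac{G}{8} + \frac{T}{8}$)
$W = 0$ ($W = 12 - 12 = 0$)
$Z = 87$
$R = - \frac{63}{8}$ ($R = \left(\frac{1}{8} \left(-5\right) + \frac{1}{8} \left(-2\right)\right) 9 = \left(- \frac{5}{8} - \frac{1}{4}\right) 9 = \left(- \frac{7}{8}\right) 9 = - \frac{63}{8} \approx -7.875$)
$f{\left(q \right)} = 0$
$\frac{1}{f{\left(R \right)} + Z} = \frac{1}{0 + 87} = \frac{1}{87}$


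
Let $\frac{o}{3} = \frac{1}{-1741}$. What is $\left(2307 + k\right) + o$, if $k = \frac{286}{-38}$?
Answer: $\frac{76064233}{33079} \approx 2299.5$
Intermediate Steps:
$k = - \frac{143}{19}$ ($k = 286 \left(- \frac{1}{38}\right) = - \frac{143}{19} \approx -7.5263$)
$o = - \frac{3}{1741}$ ($o = \frac{3}{-1741} = 3 \left(- \frac{1}{1741}\right) = - \frac{3}{1741} \approx -0.0017231$)
$\left(2307 + k\right) + o = \left(2307 - \frac{143}{19}\right) - \frac{3}{1741} = \frac{43690}{19} - \frac{3}{1741} = \frac{76064233}{33079}$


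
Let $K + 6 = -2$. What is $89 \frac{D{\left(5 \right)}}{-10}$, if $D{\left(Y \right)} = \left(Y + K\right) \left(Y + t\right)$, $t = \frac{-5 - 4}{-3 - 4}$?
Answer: $\frac{5874}{35} \approx 167.83$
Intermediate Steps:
$t = \frac{9}{7}$ ($t = - \frac{9}{-7} = \left(-9\right) \left(- \frac{1}{7}\right) = \frac{9}{7} \approx 1.2857$)
$K = -8$ ($K = -6 - 2 = -8$)
$D{\left(Y \right)} = \left(-8 + Y\right) \left(\frac{9}{7} + Y\right)$ ($D{\left(Y \right)} = \left(Y - 8\right) \left(Y + \frac{9}{7}\right) = \left(-8 + Y\right) \left(\frac{9}{7} + Y\right)$)
$89 \frac{D{\left(5 \right)}}{-10} = 89 \frac{- \frac{72}{7} + 5^{2} - \frac{235}{7}}{-10} = 89 \left(- \frac{72}{7} + 25 - \frac{235}{7}\right) \left(- \frac{1}{10}\right) = 89 \left(\left(- \frac{132}{7}\right) \left(- \frac{1}{10}\right)\right) = 89 \cdot \frac{66}{35} = \frac{5874}{35}$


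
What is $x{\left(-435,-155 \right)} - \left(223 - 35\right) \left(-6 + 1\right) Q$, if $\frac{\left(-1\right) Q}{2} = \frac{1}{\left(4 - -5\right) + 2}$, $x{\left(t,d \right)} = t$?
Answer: $- \frac{6665}{11} \approx -605.91$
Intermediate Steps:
$Q = - \frac{2}{11}$ ($Q = - \frac{2}{\left(4 - -5\right) + 2} = - \frac{2}{\left(4 + 5\right) + 2} = - \frac{2}{9 + 2} = - \frac{2}{11} \approx -0.18182$)
$x{\left(-435,-155 \right)} - \left(223 - 35\right) \left(-6 + 1\right) Q = -435 - \left(223 - 35\right) \left(-6 + 1\right) \left(- \frac{2}{11}\right) = -435 - \left(223 - 35\right) \left(\left(-5\right) \left(- \frac{2}{11}\right)\right) = -435 - \left(223 - 35\right) \frac{10}{11} = -435 - 188 \cdot \frac{10}{11} = -435 - \frac{1880}{11} = - \frac{6665}{11}$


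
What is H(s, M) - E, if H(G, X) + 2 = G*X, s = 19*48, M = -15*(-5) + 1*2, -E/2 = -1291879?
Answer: -2513536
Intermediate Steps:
E = 2583758 (E = -2*(-1291879) = 2583758)
M = 77 (M = 75 + 2 = 77)
s = 912
H(G, X) = -2 + G*X
H(s, M) - E = (-2 + 912*77) - 1*2583758 = (-2 + 70224) - 2583758 = 70222 - 2583758 = -2513536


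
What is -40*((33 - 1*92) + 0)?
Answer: 2360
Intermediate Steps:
-40*((33 - 1*92) + 0) = -40*((33 - 92) + 0) = -40*(-59 + 0) = -40*(-59) = 2360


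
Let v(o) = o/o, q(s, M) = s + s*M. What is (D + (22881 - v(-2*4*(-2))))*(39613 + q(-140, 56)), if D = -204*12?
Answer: 646325456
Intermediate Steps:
q(s, M) = s + M*s
D = -2448
v(o) = 1
(D + (22881 - v(-2*4*(-2))))*(39613 + q(-140, 56)) = (-2448 + (22881 - 1*1))*(39613 - 140*(1 + 56)) = (-2448 + (22881 - 1))*(39613 - 140*57) = (-2448 + 22880)*(39613 - 7980) = 20432*31633 = 646325456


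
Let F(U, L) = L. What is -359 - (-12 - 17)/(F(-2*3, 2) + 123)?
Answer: -44846/125 ≈ -358.77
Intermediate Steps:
-359 - (-12 - 17)/(F(-2*3, 2) + 123) = -359 - (-12 - 17)/(2 + 123) = -359 - (-29)/125 = -359 - 1*(-29/125) = -359 + 29/125 = -44846/125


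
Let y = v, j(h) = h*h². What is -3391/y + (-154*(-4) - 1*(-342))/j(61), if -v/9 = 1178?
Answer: 779849287/2406452562 ≈ 0.32407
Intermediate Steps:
v = -10602 (v = -9*1178 = -10602)
j(h) = h³
y = -10602
-3391/y + (-154*(-4) - 1*(-342))/j(61) = -3391/(-10602) + (-154*(-4) - 1*(-342))/(61³) = -3391*(-1/10602) + (616 + 342)/226981 = 3391/10602 + 958*(1/226981) = 3391/10602 + 958/226981 = 779849287/2406452562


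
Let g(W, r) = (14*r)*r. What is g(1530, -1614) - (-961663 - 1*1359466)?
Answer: 38791073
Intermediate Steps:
g(W, r) = 14*r²
g(1530, -1614) - (-961663 - 1*1359466) = 14*(-1614)² - (-961663 - 1*1359466) = 14*2604996 - (-961663 - 1359466) = 36469944 - 1*(-2321129) = 36469944 + 2321129 = 38791073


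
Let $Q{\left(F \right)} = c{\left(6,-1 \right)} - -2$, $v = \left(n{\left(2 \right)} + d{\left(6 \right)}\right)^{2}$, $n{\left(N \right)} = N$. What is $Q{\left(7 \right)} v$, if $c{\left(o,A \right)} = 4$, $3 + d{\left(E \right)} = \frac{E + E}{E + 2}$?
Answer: $\frac{3}{2} \approx 1.5$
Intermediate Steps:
$d{\left(E \right)} = -3 + \frac{2 E}{2 + E}$ ($d{\left(E \right)} = -3 + \frac{E + E}{E + 2} = -3 + \frac{2 E}{2 + E}$)
$v = \frac{1}{4}$ ($v = \left(2 + \frac{-6 - 6}{2 + 6}\right)^{2} = \left(2 + \frac{-6 - 6}{8}\right)^{2} = \left(2 + \frac{1}{8} \left(-12\right)\right)^{2} = \left(2 - \frac{3}{2}\right)^{2} = \left(\frac{1}{2}\right)^{2} = \frac{1}{4} \approx 0.25$)
$Q{\left(F \right)} = 6$ ($Q{\left(F \right)} = 4 - -2 = 4 + 2 = 6$)
$Q{\left(7 \right)} v = 6 \cdot \frac{1}{4} = \frac{3}{2}$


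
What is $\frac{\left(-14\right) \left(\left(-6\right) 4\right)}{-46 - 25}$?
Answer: $- \frac{336}{71} \approx -4.7324$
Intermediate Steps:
$\frac{\left(-14\right) \left(\left(-6\right) 4\right)}{-46 - 25} = \frac{\left(-14\right) \left(-24\right)}{-71} = 336 \left(- \frac{1}{71}\right) = - \frac{336}{71}$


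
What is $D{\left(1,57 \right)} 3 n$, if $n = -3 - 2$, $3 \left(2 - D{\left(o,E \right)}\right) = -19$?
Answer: $-125$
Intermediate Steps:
$D{\left(o,E \right)} = \frac{25}{3}$ ($D{\left(o,E \right)} = 2 - - \frac{19}{3} = 2 + \frac{19}{3} = \frac{25}{3}$)
$n = -5$ ($n = -3 - 2 = -5$)
$D{\left(1,57 \right)} 3 n = \frac{25 \cdot 3 \left(-5\right)}{3} = \frac{25}{3} \left(-15\right) = -125$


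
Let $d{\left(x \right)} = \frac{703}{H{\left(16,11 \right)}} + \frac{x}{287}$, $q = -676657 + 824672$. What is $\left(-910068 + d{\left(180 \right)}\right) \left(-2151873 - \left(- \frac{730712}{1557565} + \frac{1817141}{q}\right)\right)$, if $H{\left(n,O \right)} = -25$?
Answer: $\frac{647902705040683148721933852}{330829181286625} \approx 1.9584 \cdot 10^{12}$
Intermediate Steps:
$q = 148015$
$d{\left(x \right)} = - \frac{703}{25} + \frac{x}{287}$ ($d{\left(x \right)} = \frac{703}{-25} + \frac{x}{287} = 703 \left(- \frac{1}{25}\right) + x \frac{1}{287} = - \frac{703}{25} + \frac{x}{287}$)
$\left(-910068 + d{\left(180 \right)}\right) \left(-2151873 - \left(- \frac{730712}{1557565} + \frac{1817141}{q}\right)\right) = \left(-910068 + \left(- \frac{703}{25} + \frac{1}{287} \cdot 180\right)\right) \left(-2151873 - \left(- \frac{730712}{1557565} + \frac{1817141}{148015}\right)\right) = \left(-910068 + \left(- \frac{703}{25} + \frac{180}{287}\right)\right) \left(-2151873 - \frac{544431776997}{46108596695}\right) = \left(-910068 - \frac{197261}{7175}\right) \left(-2151873 + \left(- \frac{1817141}{148015} + \frac{730712}{1557565}\right)\right) = - \frac{6529935161 \left(-2151873 - \frac{544431776997}{46108596695}\right)}{7175} = \left(- \frac{6529935161}{7175}\right) \left(- \frac{99220388727636732}{46108596695}\right) = \frac{647902705040683148721933852}{330829181286625}$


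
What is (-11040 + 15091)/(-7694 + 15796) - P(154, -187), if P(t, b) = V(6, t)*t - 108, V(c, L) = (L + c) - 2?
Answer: -48447/2 ≈ -24224.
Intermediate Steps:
V(c, L) = -2 + L + c
P(t, b) = -108 + t*(4 + t) (P(t, b) = (-2 + t + 6)*t - 108 = (4 + t)*t - 108 = t*(4 + t) - 108 = -108 + t*(4 + t))
(-11040 + 15091)/(-7694 + 15796) - P(154, -187) = (-11040 + 15091)/(-7694 + 15796) - (-108 + 154*(4 + 154)) = 4051/8102 - (-108 + 154*158) = 4051*(1/8102) - (-108 + 24332) = 1/2 - 1*24224 = 1/2 - 24224 = -48447/2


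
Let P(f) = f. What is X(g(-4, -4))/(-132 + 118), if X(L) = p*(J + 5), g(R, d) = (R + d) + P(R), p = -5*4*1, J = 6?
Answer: 110/7 ≈ 15.714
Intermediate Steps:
p = -20 (p = -20*1 = -20)
g(R, d) = d + 2*R (g(R, d) = (R + d) + R = d + 2*R)
X(L) = -220 (X(L) = -20*(6 + 5) = -20*11 = -220)
X(g(-4, -4))/(-132 + 118) = -220/(-132 + 118) = -220/(-14) = -1/14*(-220) = 110/7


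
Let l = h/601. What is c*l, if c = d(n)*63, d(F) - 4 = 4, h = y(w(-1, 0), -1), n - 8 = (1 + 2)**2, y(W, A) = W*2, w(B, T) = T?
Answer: 0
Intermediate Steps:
y(W, A) = 2*W
n = 17 (n = 8 + (1 + 2)**2 = 8 + 3**2 = 8 + 9 = 17)
h = 0 (h = 2*0 = 0)
d(F) = 8 (d(F) = 4 + 4 = 8)
l = 0 (l = 0/601 = 0*(1/601) = 0)
c = 504 (c = 8*63 = 504)
c*l = 504*0 = 0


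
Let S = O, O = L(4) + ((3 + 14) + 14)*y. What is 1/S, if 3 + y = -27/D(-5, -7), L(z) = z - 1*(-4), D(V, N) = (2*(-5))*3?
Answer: -10/571 ≈ -0.017513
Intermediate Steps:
D(V, N) = -30 (D(V, N) = -10*3 = -30)
L(z) = 4 + z (L(z) = z + 4 = 4 + z)
y = -21/10 (y = -3 - 27/(-30) = -3 - 27*(-1/30) = -3 + 9/10 = -21/10 ≈ -2.1000)
O = -571/10 (O = (4 + 4) + ((3 + 14) + 14)*(-21/10) = 8 + (17 + 14)*(-21/10) = 8 + 31*(-21/10) = 8 - 651/10 = -571/10 ≈ -57.100)
S = -571/10 ≈ -57.100
1/S = 1/(-571/10) = -10/571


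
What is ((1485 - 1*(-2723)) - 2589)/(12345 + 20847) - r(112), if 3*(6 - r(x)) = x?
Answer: 1041635/33192 ≈ 31.382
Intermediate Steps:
r(x) = 6 - x/3
((1485 - 1*(-2723)) - 2589)/(12345 + 20847) - r(112) = ((1485 - 1*(-2723)) - 2589)/(12345 + 20847) - (6 - ⅓*112) = ((1485 + 2723) - 2589)/33192 - (6 - 112/3) = (4208 - 2589)*(1/33192) - 1*(-94/3) = 1619*(1/33192) + 94/3 = 1619/33192 + 94/3 = 1041635/33192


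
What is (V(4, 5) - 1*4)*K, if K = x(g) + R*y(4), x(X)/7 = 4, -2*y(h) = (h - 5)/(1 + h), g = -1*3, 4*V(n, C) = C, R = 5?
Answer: -627/8 ≈ -78.375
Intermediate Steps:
V(n, C) = C/4
g = -3
y(h) = -(-5 + h)/(2*(1 + h)) (y(h) = -(h - 5)/(2*(1 + h)) = -(-5 + h)/(2*(1 + h)))
x(X) = 28 (x(X) = 7*4 = 28)
K = 57/2 (K = 28 + 5*((5 - 1*4)/(2*(1 + 4))) = 28 + 5*((½)*(5 - 4)/5) = 28 + 5*((½)*(⅕)*1) = 28 + 5*(⅒) = 28 + ½ = 57/2 ≈ 28.500)
(V(4, 5) - 1*4)*K = ((¼)*5 - 1*4)*(57/2) = (5/4 - 4)*(57/2) = -11/4*57/2 = -627/8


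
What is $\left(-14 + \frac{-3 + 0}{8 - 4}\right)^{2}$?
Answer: $\frac{3481}{16} \approx 217.56$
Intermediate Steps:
$\left(-14 + \frac{-3 + 0}{8 - 4}\right)^{2} = \left(-14 - \frac{3}{4}\right)^{2} = \left(- \frac{59}{4}\right)^{2} = \frac{3481}{16}$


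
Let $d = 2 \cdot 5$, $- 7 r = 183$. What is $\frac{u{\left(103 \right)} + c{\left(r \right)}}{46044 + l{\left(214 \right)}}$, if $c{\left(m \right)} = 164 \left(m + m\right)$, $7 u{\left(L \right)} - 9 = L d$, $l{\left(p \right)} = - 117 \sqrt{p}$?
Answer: $- \frac{30176726}{164664927} - \frac{153361 \sqrt{214}}{329329854} \approx -0.19007$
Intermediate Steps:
$r = - \frac{183}{7}$ ($r = \left(- \frac{1}{7}\right) 183 = - \frac{183}{7} \approx -26.143$)
$d = 10$
$u{\left(L \right)} = \frac{9}{7} + \frac{10 L}{7}$ ($u{\left(L \right)} = \frac{9}{7} + \frac{L 10}{7} = \frac{9}{7} + \frac{10 L}{7}$)
$c{\left(m \right)} = 328 m$ ($c{\left(m \right)} = 164 \cdot 2 m = 328 m$)
$\frac{u{\left(103 \right)} + c{\left(r \right)}}{46044 + l{\left(214 \right)}} = \frac{\left(\frac{9}{7} + \frac{10}{7} \cdot 103\right) + 328 \left(- \frac{183}{7}\right)}{46044 - 117 \sqrt{214}} = \frac{\left(\frac{9}{7} + \frac{1030}{7}\right) - \frac{60024}{7}}{46044 - 117 \sqrt{214}} = \frac{\frac{1039}{7} - \frac{60024}{7}}{46044 - 117 \sqrt{214}} = - \frac{58985}{7 \left(46044 - 117 \sqrt{214}\right)}$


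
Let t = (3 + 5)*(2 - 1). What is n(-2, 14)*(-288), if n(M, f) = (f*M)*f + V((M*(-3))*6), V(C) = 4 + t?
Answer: 109440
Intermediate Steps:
t = 8 (t = 8*1 = 8)
V(C) = 12 (V(C) = 4 + 8 = 12)
n(M, f) = 12 + M*f² (n(M, f) = (f*M)*f + 12 = (M*f)*f + 12 = M*f² + 12 = 12 + M*f²)
n(-2, 14)*(-288) = (12 - 2*14²)*(-288) = (12 - 2*196)*(-288) = (12 - 392)*(-288) = -380*(-288) = 109440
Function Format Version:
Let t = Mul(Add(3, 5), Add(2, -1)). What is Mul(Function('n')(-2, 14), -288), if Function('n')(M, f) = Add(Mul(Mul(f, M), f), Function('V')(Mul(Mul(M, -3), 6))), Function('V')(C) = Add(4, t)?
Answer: 109440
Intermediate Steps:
t = 8 (t = Mul(8, 1) = 8)
Function('V')(C) = 12 (Function('V')(C) = Add(4, 8) = 12)
Function('n')(M, f) = Add(12, Mul(M, Pow(f, 2))) (Function('n')(M, f) = Add(Mul(Mul(f, M), f), 12) = Add(Mul(Mul(M, f), f), 12) = Add(Mul(M, Pow(f, 2)), 12) = Add(12, Mul(M, Pow(f, 2))))
Mul(Function('n')(-2, 14), -288) = Mul(Add(12, Mul(-2, Pow(14, 2))), -288) = Mul(Add(12, Mul(-2, 196)), -288) = Mul(Add(12, -392), -288) = Mul(-380, -288) = 109440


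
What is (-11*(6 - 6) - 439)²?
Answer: 192721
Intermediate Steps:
(-11*(6 - 6) - 439)² = (-11*0 - 439)² = (0 - 439)² = (-439)² = 192721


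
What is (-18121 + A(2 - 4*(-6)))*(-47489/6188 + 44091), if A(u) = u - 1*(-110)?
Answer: -377391179055/476 ≈ -7.9284e+8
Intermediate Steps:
A(u) = 110 + u (A(u) = u + 110 = 110 + u)
(-18121 + A(2 - 4*(-6)))*(-47489/6188 + 44091) = (-18121 + (110 + (2 - 4*(-6))))*(-47489/6188 + 44091) = (-18121 + (110 + (2 + 24)))*(-47489*1/6188 + 44091) = (-18121 + (110 + 26))*(-3653/476 + 44091) = (-18121 + 136)*(20983663/476) = -17985*20983663/476 = -377391179055/476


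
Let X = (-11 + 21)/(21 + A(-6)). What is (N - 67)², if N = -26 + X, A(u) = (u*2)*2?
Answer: 83521/9 ≈ 9280.1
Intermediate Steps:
A(u) = 4*u (A(u) = (2*u)*2 = 4*u)
X = -10/3 (X = (-11 + 21)/(21 + 4*(-6)) = 10/(21 - 24) = 10/(-3) = 10*(-⅓) = -10/3 ≈ -3.3333)
N = -88/3 (N = -26 - 10/3 = -88/3 ≈ -29.333)
(N - 67)² = (-88/3 - 67)² = (-289/3)² = 83521/9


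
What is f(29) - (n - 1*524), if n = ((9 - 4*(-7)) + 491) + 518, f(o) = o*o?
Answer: 319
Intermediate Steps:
f(o) = o**2
n = 1046 (n = ((9 + 28) + 491) + 518 = (37 + 491) + 518 = 528 + 518 = 1046)
f(29) - (n - 1*524) = 29**2 - (1046 - 1*524) = 841 - (1046 - 524) = 841 - 1*522 = 841 - 522 = 319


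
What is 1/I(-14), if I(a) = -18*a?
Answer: 1/252 ≈ 0.0039683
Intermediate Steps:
1/I(-14) = 1/(-18*(-14)) = 1/252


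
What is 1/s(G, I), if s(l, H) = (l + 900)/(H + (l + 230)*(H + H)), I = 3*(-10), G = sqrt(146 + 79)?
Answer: -982/61 ≈ -16.098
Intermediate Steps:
G = 15 (G = sqrt(225) = 15)
I = -30
s(l, H) = (900 + l)/(H + 2*H*(230 + l)) (s(l, H) = (900 + l)/(H + (230 + l)*(2*H)) = (900 + l)/(H + 2*H*(230 + l)))
1/s(G, I) = 1/((900 + 15)/((-30)*(461 + 2*15))) = 1/(-1/30*915/(461 + 30)) = 1/(-1/30*915/491) = 1/(-1/30*1/491*915) = 1/(-61/982) = -982/61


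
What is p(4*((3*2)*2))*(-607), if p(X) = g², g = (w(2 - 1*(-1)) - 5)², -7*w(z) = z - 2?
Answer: -1019526912/2401 ≈ -4.2463e+5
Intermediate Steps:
w(z) = 2/7 - z/7 (w(z) = -(z - 2)/7 = -(-2 + z)/7 = 2/7 - z/7)
g = 1296/49 (g = ((2/7 - (2 - 1*(-1))/7) - 5)² = ((2/7 - (2 + 1)/7) - 5)² = ((2/7 - ⅐*3) - 5)² = ((2/7 - 3/7) - 5)² = (-⅐ - 5)² = (-36/7)² = 1296/49 ≈ 26.449)
p(X) = 1679616/2401 (p(X) = (1296/49)² = 1679616/2401)
p(4*((3*2)*2))*(-607) = (1679616/2401)*(-607) = -1019526912/2401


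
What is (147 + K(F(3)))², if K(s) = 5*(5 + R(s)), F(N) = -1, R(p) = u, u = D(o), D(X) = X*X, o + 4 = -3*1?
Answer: 173889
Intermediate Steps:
o = -7 (o = -4 - 3*1 = -4 - 3 = -7)
D(X) = X²
u = 49 (u = (-7)² = 49)
R(p) = 49
K(s) = 270 (K(s) = 5*(5 + 49) = 5*54 = 270)
(147 + K(F(3)))² = (147 + 270)² = 417² = 173889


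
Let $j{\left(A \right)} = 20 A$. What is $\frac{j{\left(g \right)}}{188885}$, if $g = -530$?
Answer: $- \frac{2120}{37777} \approx -0.056119$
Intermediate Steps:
$\frac{j{\left(g \right)}}{188885} = \frac{20 \left(-530\right)}{188885} = \left(-10600\right) \frac{1}{188885} = - \frac{2120}{37777}$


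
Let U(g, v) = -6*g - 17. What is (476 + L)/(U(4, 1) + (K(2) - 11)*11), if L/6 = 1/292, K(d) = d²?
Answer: -69499/17228 ≈ -4.0341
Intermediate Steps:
U(g, v) = -17 - 6*g
L = 3/146 (L = 6/292 = 6*(1/292) = 3/146 ≈ 0.020548)
(476 + L)/(U(4, 1) + (K(2) - 11)*11) = (476 + 3/146)/((-17 - 6*4) + (2² - 11)*11) = 69499/(146*((-17 - 24) + (4 - 11)*11)) = 69499/(146*(-41 - 7*11)) = 69499/(146*(-41 - 77)) = (69499/146)/(-118) = (69499/146)*(-1/118) = -69499/17228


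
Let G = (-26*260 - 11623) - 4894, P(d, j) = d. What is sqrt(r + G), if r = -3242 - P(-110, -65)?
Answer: I*sqrt(26409) ≈ 162.51*I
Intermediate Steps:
G = -23277 (G = (-6760 - 11623) - 4894 = -18383 - 4894 = -23277)
r = -3132 (r = -3242 - 1*(-110) = -3242 + 110 = -3132)
sqrt(r + G) = sqrt(-3132 - 23277) = sqrt(-26409) = I*sqrt(26409)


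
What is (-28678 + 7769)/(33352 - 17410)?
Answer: -20909/15942 ≈ -1.3116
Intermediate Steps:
(-28678 + 7769)/(33352 - 17410) = -20909/15942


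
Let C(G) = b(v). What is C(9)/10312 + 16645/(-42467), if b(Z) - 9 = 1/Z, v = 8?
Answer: -1370045829/3503357632 ≈ -0.39107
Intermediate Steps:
b(Z) = 9 + 1/Z
C(G) = 73/8 (C(G) = 9 + 1/8 = 9 + ⅛ = 73/8)
C(9)/10312 + 16645/(-42467) = (73/8)/10312 + 16645/(-42467) = (73/8)*(1/10312) + 16645*(-1/42467) = 73/82496 - 16645/42467 = -1370045829/3503357632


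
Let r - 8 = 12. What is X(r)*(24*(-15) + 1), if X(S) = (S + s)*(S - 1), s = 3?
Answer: -156883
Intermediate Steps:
r = 20 (r = 8 + 12 = 20)
X(S) = (-1 + S)*(3 + S) (X(S) = (S + 3)*(S - 1) = (3 + S)*(-1 + S) = (-1 + S)*(3 + S))
X(r)*(24*(-15) + 1) = (-3 + 20² + 2*20)*(24*(-15) + 1) = (-3 + 400 + 40)*(-360 + 1) = 437*(-359) = -156883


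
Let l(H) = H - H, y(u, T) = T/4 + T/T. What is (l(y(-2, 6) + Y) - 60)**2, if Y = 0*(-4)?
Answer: 3600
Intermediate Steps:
y(u, T) = 1 + T/4 (y(u, T) = T*(1/4) + 1 = T/4 + 1 = 1 + T/4)
Y = 0
l(H) = 0
(l(y(-2, 6) + Y) - 60)**2 = (0 - 60)**2 = (-60)**2 = 3600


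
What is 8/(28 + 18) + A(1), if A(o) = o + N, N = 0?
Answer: 27/23 ≈ 1.1739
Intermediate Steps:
A(o) = o (A(o) = o + 0 = o)
8/(28 + 18) + A(1) = 8/(28 + 18) + 1 = 8/46 + 1 = (1/46)*8 + 1 = 4/23 + 1 = 27/23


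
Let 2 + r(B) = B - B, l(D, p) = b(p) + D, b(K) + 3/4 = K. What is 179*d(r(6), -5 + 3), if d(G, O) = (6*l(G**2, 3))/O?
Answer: -13425/4 ≈ -3356.3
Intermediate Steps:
b(K) = -3/4 + K
l(D, p) = -3/4 + D + p (l(D, p) = (-3/4 + p) + D = -3/4 + D + p)
r(B) = -2 (r(B) = -2 + (B - B) = -2 + 0 = -2)
d(G, O) = (27/2 + 6*G**2)/O (d(G, O) = (6*(-3/4 + G**2 + 3))/O = (6*(9/4 + G**2))/O = (27/2 + 6*G**2)/O)
179*d(r(6), -5 + 3) = 179*(3*(9 + 4*(-2)**2)/(2*(-5 + 3))) = 179*((3/2)*(9 + 4*4)/(-2)) = 179*((3/2)*(-1/2)*(9 + 16)) = 179*((3/2)*(-1/2)*25) = 179*(-75/4) = -13425/4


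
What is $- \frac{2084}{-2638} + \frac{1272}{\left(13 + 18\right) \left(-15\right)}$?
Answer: $- \frac{397746}{204445} \approx -1.9455$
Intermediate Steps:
$- \frac{2084}{-2638} + \frac{1272}{\left(13 + 18\right) \left(-15\right)} = \left(-2084\right) \left(- \frac{1}{2638}\right) + \frac{1272}{31 \left(-15\right)} = \frac{1042}{1319} + \frac{1272}{-465} = \frac{1042}{1319} + 1272 \left(- \frac{1}{465}\right) = \frac{1042}{1319} - \frac{424}{155} = - \frac{397746}{204445}$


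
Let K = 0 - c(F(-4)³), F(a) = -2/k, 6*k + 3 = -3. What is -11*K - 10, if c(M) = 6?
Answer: 56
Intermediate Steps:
k = -1 (k = -½ + (⅙)*(-3) = -½ - ½ = -1)
F(a) = 2 (F(a) = -2/(-1) = -2*(-1) = 2)
K = -6 (K = 0 - 1*6 = 0 - 6 = -6)
-11*K - 10 = -11*(-6) - 10 = 66 - 10 = 56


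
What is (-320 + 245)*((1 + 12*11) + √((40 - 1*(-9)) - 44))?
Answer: -9975 - 75*√5 ≈ -10143.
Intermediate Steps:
(-320 + 245)*((1 + 12*11) + √((40 - 1*(-9)) - 44)) = -75*((1 + 132) + √((40 + 9) - 44)) = -75*(133 + √(49 - 44)) = -75*(133 + √5) = -9975 - 75*√5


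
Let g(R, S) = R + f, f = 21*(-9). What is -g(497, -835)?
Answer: -308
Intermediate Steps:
f = -189
g(R, S) = -189 + R (g(R, S) = R - 189 = -189 + R)
-g(497, -835) = -(-189 + 497) = -1*308 = -308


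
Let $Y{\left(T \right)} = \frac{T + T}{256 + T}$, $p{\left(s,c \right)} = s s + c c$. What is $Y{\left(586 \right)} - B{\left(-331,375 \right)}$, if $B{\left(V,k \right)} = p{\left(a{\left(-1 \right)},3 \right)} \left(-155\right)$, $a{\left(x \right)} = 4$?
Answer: $\frac{1631961}{421} \approx 3876.4$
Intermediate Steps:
$p{\left(s,c \right)} = c^{2} + s^{2}$ ($p{\left(s,c \right)} = s^{2} + c^{2} = c^{2} + s^{2}$)
$B{\left(V,k \right)} = -3875$ ($B{\left(V,k \right)} = \left(3^{2} + 4^{2}\right) \left(-155\right) = \left(9 + 16\right) \left(-155\right) = 25 \left(-155\right) = -3875$)
$Y{\left(T \right)} = \frac{2 T}{256 + T}$
$Y{\left(586 \right)} - B{\left(-331,375 \right)} = 2 \cdot 586 \frac{1}{256 + 586} - -3875 = 2 \cdot 586 \cdot \frac{1}{842} + 3875 = \frac{586}{421} + 3875 = \frac{1631961}{421}$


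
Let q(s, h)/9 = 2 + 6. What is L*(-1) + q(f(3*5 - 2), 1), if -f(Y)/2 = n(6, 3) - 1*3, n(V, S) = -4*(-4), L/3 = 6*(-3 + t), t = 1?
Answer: 108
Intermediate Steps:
L = -36 (L = 3*(6*(-3 + 1)) = 3*(6*(-2)) = 3*(-12) = -36)
n(V, S) = 16
f(Y) = -26 (f(Y) = -2*(16 - 1*3) = -2*(16 - 3) = -2*13 = -26)
q(s, h) = 72 (q(s, h) = 9*(2 + 6) = 9*8 = 72)
L*(-1) + q(f(3*5 - 2), 1) = -36*(-1) + 72 = 36 + 72 = 108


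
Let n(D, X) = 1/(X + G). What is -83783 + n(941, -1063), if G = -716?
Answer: -149049958/1779 ≈ -83783.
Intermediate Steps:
n(D, X) = 1/(-716 + X) (n(D, X) = 1/(X - 716) = 1/(-716 + X))
-83783 + n(941, -1063) = -83783 + 1/(-716 - 1063) = -83783 + 1/(-1779) = -83783 - 1/1779 = -149049958/1779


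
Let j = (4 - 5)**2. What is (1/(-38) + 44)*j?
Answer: 1671/38 ≈ 43.974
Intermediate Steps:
j = 1 (j = (-1)**2 = 1)
(1/(-38) + 44)*j = (1/(-38) + 44)*1 = (-1/38 + 44)*1 = (1671/38)*1 = 1671/38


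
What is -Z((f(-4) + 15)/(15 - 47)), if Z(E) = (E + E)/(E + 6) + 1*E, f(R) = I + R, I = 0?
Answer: 2695/5792 ≈ 0.46530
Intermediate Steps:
f(R) = R (f(R) = 0 + R = R)
Z(E) = E + 2*E/(6 + E) (Z(E) = (2*E)/(6 + E) + E = 2*E/(6 + E) + E = E + 2*E/(6 + E))
-Z((f(-4) + 15)/(15 - 47)) = -(-4 + 15)/(15 - 47)*(8 + (-4 + 15)/(15 - 47))/(6 + (-4 + 15)/(15 - 47)) = -11/(-32)*(8 + 11/(-32))/(6 + 11/(-32)) = -11*(-1/32)*(8 + 11*(-1/32))/(6 + 11*(-1/32)) = -(-11)*(8 - 11/32)/(32*(6 - 11/32)) = -(-11)*245/(32*181/32*32) = -(-11)*32*245/(32*181*32) = -1*(-2695/5792) = 2695/5792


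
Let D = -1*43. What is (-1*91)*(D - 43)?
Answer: 7826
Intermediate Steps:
D = -43
(-1*91)*(D - 43) = (-1*91)*(-43 - 43) = -91*(-86) = 7826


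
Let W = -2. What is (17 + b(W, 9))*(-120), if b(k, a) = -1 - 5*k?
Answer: -3120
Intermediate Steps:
(17 + b(W, 9))*(-120) = (17 + (-1 - 5*(-2)))*(-120) = (17 + (-1 + 10))*(-120) = (17 + 9)*(-120) = 26*(-120) = -3120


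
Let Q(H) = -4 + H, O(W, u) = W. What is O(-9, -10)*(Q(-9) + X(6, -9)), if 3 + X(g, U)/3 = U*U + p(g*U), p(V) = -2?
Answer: -1935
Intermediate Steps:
X(g, U) = -15 + 3*U**2 (X(g, U) = -9 + 3*(U*U - 2) = -9 + 3*(U**2 - 2) = -9 + 3*(-2 + U**2) = -9 + (-6 + 3*U**2) = -15 + 3*U**2)
O(-9, -10)*(Q(-9) + X(6, -9)) = -9*((-4 - 9) + (-15 + 3*(-9)**2)) = -9*(-13 + (-15 + 3*81)) = -9*(-13 + (-15 + 243)) = -9*(-13 + 228) = -9*215 = -1935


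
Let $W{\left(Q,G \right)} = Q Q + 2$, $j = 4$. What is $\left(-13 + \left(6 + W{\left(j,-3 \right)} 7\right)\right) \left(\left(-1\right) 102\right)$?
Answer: $-12138$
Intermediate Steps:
$W{\left(Q,G \right)} = 2 + Q^{2}$ ($W{\left(Q,G \right)} = Q^{2} + 2 = 2 + Q^{2}$)
$\left(-13 + \left(6 + W{\left(j,-3 \right)} 7\right)\right) \left(\left(-1\right) 102\right) = \left(-13 + \left(6 + \left(2 + 4^{2}\right) 7\right)\right) \left(\left(-1\right) 102\right) = \left(-13 + \left(6 + \left(2 + 16\right) 7\right)\right) \left(-102\right) = \left(-13 + \left(6 + 18 \cdot 7\right)\right) \left(-102\right) = \left(-13 + \left(6 + 126\right)\right) \left(-102\right) = \left(-13 + 132\right) \left(-102\right) = 119 \left(-102\right) = -12138$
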